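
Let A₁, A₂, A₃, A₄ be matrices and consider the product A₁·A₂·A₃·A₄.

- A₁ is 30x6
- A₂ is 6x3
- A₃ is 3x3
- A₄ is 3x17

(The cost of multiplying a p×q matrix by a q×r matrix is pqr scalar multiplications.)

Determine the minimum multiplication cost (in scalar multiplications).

2124

Adjacent pairs: A₁A₂ = 30·6·3 = 540; A₂A₃ = 6·3·3 = 54; A₃A₄ = 3·3·17 = 153.
Length 3: A₁..A₃: k=1: 0+54+30·6·3=594; k=2: 540+0+30·3·3=810 → min 594 | A₂..A₄: k=2: 0+153+6·3·17=459; k=3: 54+0+6·3·17=360 → min 360.
Length 4: A₁..A₄: k=1: 0+360+30·6·17=3420; k=2: 540+153+30·3·17=2223; k=3: 594+0+30·3·17=2124 → min 2124.
Optimal order: ((A₁·(A₂·A₃))·A₄) with cost 2124.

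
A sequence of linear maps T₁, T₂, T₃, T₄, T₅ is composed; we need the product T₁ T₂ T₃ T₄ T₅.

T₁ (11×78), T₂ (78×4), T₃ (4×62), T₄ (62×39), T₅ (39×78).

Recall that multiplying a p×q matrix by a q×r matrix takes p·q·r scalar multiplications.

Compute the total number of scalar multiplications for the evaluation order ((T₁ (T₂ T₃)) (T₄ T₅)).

314340

(T₂ T₃): 78×4 by 4×62 → 78×62, cost 78·4·62 = 19344
(T₁ (T₂ T₃)): 11×78 by 78×62 → 11×62, cost 11·78·62 = 53196; cumulative 72540
(T₄ T₅): 62×39 by 39×78 → 62×78, cost 62·39·78 = 188604
((T₁ (T₂ T₃)) (T₄ T₅)): 11×62 by 62×78 → 11×78, cost 11·62·78 = 53196; cumulative 314340
Total: 314340 scalar multiplications.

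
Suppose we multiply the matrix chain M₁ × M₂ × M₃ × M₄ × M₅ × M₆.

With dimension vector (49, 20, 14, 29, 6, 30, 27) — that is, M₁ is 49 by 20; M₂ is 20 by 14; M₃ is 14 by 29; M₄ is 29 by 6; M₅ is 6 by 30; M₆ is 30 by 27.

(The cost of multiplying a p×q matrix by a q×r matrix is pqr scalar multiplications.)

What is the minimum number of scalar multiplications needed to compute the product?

22794

Adjacent pairs: M₁M₂ = 49·20·14 = 13720; M₂M₃ = 20·14·29 = 8120; M₃M₄ = 14·29·6 = 2436; M₄M₅ = 29·6·30 = 5220; M₅M₆ = 6·30·27 = 4860.
Length 3: M₁..M₃: k=1: 0+8120+49·20·29=36540; k=2: 13720+0+49·14·29=33614 → min 33614 | M₂..M₄: k=2: 0+2436+20·14·6=4116; k=3: 8120+0+20·29·6=11600 → min 4116 | M₃..M₅: k=3: 0+5220+14·29·30=17400; k=4: 2436+0+14·6·30=4956 → min 4956 | M₄..M₆: k=4: 0+4860+29·6·27=9558; k=5: 5220+0+29·30·27=28710 → min 9558.
Length 4: M₁..M₄: k=1: 0+4116+49·20·6=9996; k=2: 13720+2436+49·14·6=20272; k=3: 33614+0+49·29·6=42140 → min 9996 | M₂..M₅: k=2: 0+4956+20·14·30=13356; k=3: 8120+5220+20·29·30=30740; k=4: 4116+0+20·6·30=7716 → min 7716 | M₃..M₆: k=3: 0+9558+14·29·27=20520; k=4: 2436+4860+14·6·27=9564; k=5: 4956+0+14·30·27=16296 → min 9564.
Length 5: M₁..M₅: k=1: 0+7716+49·20·30=37116; k=2: 13720+4956+49·14·30=39256; k=3: 33614+5220+49·29·30=81464; k=4: 9996+0+49·6·30=18816 → min 18816 | M₂..M₆: k=2: 0+9564+20·14·27=17124; k=3: 8120+9558+20·29·27=33338; k=4: 4116+4860+20·6·27=12216; k=5: 7716+0+20·30·27=23916 → min 12216.
Length 6: M₁..M₆: k=1: 0+12216+49·20·27=38676; k=2: 13720+9564+49·14·27=41806; k=3: 33614+9558+49·29·27=81539; k=4: 9996+4860+49·6·27=22794; k=5: 18816+0+49·30·27=58506 → min 22794.
Optimal order: ((M₁ × (M₂ × (M₃ × M₄))) × (M₅ × M₆)) with cost 22794.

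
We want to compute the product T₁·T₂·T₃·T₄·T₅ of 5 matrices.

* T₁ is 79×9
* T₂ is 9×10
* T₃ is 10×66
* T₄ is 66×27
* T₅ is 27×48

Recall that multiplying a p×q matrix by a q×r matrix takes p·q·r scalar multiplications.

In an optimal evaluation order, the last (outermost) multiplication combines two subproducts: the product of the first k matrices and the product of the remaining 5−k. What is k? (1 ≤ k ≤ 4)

1

Adjacent pairs: T₁T₂ = 79·9·10 = 7110; T₂T₃ = 9·10·66 = 5940; T₃T₄ = 10·66·27 = 17820; T₄T₅ = 66·27·48 = 85536.
Length 3: T₁..T₃: k=1: 0+5940+79·9·66=52866; k=2: 7110+0+79·10·66=59250 → min 52866 | T₂..T₄: k=2: 0+17820+9·10·27=20250; k=3: 5940+0+9·66·27=21978 → min 20250 | T₃..T₅: k=3: 0+85536+10·66·48=117216; k=4: 17820+0+10·27·48=30780 → min 30780.
Length 4: T₁..T₄: k=1: 0+20250+79·9·27=39447; k=2: 7110+17820+79·10·27=46260; k=3: 52866+0+79·66·27=193644 → min 39447 | T₂..T₅: k=2: 0+30780+9·10·48=35100; k=3: 5940+85536+9·66·48=119988; k=4: 20250+0+9·27·48=31914 → min 31914.
Top-level splits: k=1: (T₁..T₁)·(T₂..T₅) → 0+31914+79·9·48 = 66042; k=2: (T₁..T₂)·(T₃..T₅) → 7110+30780+79·10·48 = 75810; k=3: (T₁..T₃)·(T₄..T₅) → 52866+85536+79·66·48 = 388674; k=4: (T₁..T₄)·(T₅..T₅) → 39447+0+79·27·48 = 141831.
Best split is after T₁, i.e. k = 1.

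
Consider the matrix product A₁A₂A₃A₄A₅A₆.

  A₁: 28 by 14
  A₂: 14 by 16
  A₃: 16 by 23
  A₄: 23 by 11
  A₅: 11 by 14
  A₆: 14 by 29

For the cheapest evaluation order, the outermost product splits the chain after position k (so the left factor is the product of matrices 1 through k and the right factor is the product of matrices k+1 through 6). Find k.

4

Adjacent pairs: A₁A₂ = 28·14·16 = 6272; A₂A₃ = 14·16·23 = 5152; A₃A₄ = 16·23·11 = 4048; A₄A₅ = 23·11·14 = 3542; A₅A₆ = 11·14·29 = 4466.
Length 3: A₁..A₃: k=1: 0+5152+28·14·23=14168; k=2: 6272+0+28·16·23=16576 → min 14168 | A₂..A₄: k=2: 0+4048+14·16·11=6512; k=3: 5152+0+14·23·11=8694 → min 6512 | A₃..A₅: k=3: 0+3542+16·23·14=8694; k=4: 4048+0+16·11·14=6512 → min 6512 | A₄..A₆: k=4: 0+4466+23·11·29=11803; k=5: 3542+0+23·14·29=12880 → min 11803.
Length 4: A₁..A₄: k=1: 0+6512+28·14·11=10824; k=2: 6272+4048+28·16·11=15248; k=3: 14168+0+28·23·11=21252 → min 10824 | A₂..A₅: k=2: 0+6512+14·16·14=9648; k=3: 5152+3542+14·23·14=13202; k=4: 6512+0+14·11·14=8668 → min 8668 | A₃..A₆: k=3: 0+11803+16·23·29=22475; k=4: 4048+4466+16·11·29=13618; k=5: 6512+0+16·14·29=13008 → min 13008.
Length 5: A₁..A₅: k=1: 0+8668+28·14·14=14156; k=2: 6272+6512+28·16·14=19056; k=3: 14168+3542+28·23·14=26726; k=4: 10824+0+28·11·14=15136 → min 14156 | A₂..A₆: k=2: 0+13008+14·16·29=19504; k=3: 5152+11803+14·23·29=26293; k=4: 6512+4466+14·11·29=15444; k=5: 8668+0+14·14·29=14352 → min 14352.
Top-level splits: k=1: (A₁..A₁)·(A₂..A₆) → 0+14352+28·14·29 = 25720; k=2: (A₁..A₂)·(A₃..A₆) → 6272+13008+28·16·29 = 32272; k=3: (A₁..A₃)·(A₄..A₆) → 14168+11803+28·23·29 = 44647; k=4: (A₁..A₄)·(A₅..A₆) → 10824+4466+28·11·29 = 24222; k=5: (A₁..A₅)·(A₆..A₆) → 14156+0+28·14·29 = 25524.
Best split is after A₄, i.e. k = 4.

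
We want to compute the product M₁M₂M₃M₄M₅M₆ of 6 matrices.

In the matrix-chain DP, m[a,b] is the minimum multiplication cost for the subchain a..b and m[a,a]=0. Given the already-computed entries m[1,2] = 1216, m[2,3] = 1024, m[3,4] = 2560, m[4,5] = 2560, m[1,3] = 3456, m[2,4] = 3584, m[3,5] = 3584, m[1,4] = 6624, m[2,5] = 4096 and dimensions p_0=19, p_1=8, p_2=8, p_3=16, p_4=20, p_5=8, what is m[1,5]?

5312

m[1,5] = min over k∈[1,4] of m[1,k]+m[k+1,5]+p_{0}·p_k·p_{5}.
k=1: 0 + 4096 + 19·8·8 = 5312; k=2: 1216 + 3584 + 19·8·8 = 6016; k=3: 3456 + 2560 + 19·16·8 = 8448; k=4: 6624 + 0 + 19·20·8 = 9664.
Minimum: 5312 at k=1.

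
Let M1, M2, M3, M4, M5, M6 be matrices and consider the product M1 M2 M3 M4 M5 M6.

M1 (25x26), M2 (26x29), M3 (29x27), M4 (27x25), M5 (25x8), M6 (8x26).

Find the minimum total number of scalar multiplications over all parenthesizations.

28096

Adjacent pairs: M1M2 = 25·26·29 = 18850; M2M3 = 26·29·27 = 20358; M3M4 = 29·27·25 = 19575; M4M5 = 27·25·8 = 5400; M5M6 = 25·8·26 = 5200.
Length 3: M1..M3: k=1: 0+20358+25·26·27=37908; k=2: 18850+0+25·29·27=38425 → min 37908 | M2..M4: k=2: 0+19575+26·29·25=38425; k=3: 20358+0+26·27·25=37908 → min 37908 | M3..M5: k=3: 0+5400+29·27·8=11664; k=4: 19575+0+29·25·8=25375 → min 11664 | M4..M6: k=4: 0+5200+27·25·26=22750; k=5: 5400+0+27·8·26=11016 → min 11016.
Length 4: M1..M4: k=1: 0+37908+25·26·25=54158; k=2: 18850+19575+25·29·25=56550; k=3: 37908+0+25·27·25=54783 → min 54158 | M2..M5: k=2: 0+11664+26·29·8=17696; k=3: 20358+5400+26·27·8=31374; k=4: 37908+0+26·25·8=43108 → min 17696 | M3..M6: k=3: 0+11016+29·27·26=31374; k=4: 19575+5200+29·25·26=43625; k=5: 11664+0+29·8·26=17696 → min 17696.
Length 5: M1..M5: k=1: 0+17696+25·26·8=22896; k=2: 18850+11664+25·29·8=36314; k=3: 37908+5400+25·27·8=48708; k=4: 54158+0+25·25·8=59158 → min 22896 | M2..M6: k=2: 0+17696+26·29·26=37300; k=3: 20358+11016+26·27·26=49626; k=4: 37908+5200+26·25·26=60008; k=5: 17696+0+26·8·26=23104 → min 23104.
Length 6: M1..M6: k=1: 0+23104+25·26·26=40004; k=2: 18850+17696+25·29·26=55396; k=3: 37908+11016+25·27·26=66474; k=4: 54158+5200+25·25·26=75608; k=5: 22896+0+25·8·26=28096 → min 28096.
Optimal order: ((M1 (M2 (M3 (M4 M5)))) M6) with cost 28096.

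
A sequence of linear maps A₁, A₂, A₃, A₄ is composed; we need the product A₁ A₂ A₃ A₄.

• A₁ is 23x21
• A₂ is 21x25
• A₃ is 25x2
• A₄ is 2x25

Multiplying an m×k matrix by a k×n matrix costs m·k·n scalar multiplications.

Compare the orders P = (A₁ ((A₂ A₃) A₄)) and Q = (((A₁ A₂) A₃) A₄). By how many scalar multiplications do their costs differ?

Order P = (A₁ ((A₂ A₃) A₄)): (A₂ A₃): 21×25 by 25×2 → 21×2, cost 21·25·2 = 1050; ((A₂ A₃) A₄): 21×2 by 2×25 → 21×25, cost 21·2·25 = 1050; cumulative 2100; (A₁ ((A₂ A₃) A₄)): 23×21 by 21×25 → 23×25, cost 23·21·25 = 12075; cumulative 14175. Total 14175.
Order Q = (((A₁ A₂) A₃) A₄): (A₁ A₂): 23×21 by 21×25 → 23×25, cost 23·21·25 = 12075; ((A₁ A₂) A₃): 23×25 by 25×2 → 23×2, cost 23·25·2 = 1150; cumulative 13225; (((A₁ A₂) A₃) A₄): 23×2 by 2×25 → 23×25, cost 23·2·25 = 1150; cumulative 14375. Total 14375.
Difference: |14175 − 14375| = 200.

200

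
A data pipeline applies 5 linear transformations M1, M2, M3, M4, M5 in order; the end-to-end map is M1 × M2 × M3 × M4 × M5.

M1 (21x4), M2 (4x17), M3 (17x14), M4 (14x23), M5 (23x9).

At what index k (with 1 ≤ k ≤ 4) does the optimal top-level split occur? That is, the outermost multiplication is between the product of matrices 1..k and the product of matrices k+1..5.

1

Adjacent pairs: M1M2 = 21·4·17 = 1428; M2M3 = 4·17·14 = 952; M3M4 = 17·14·23 = 5474; M4M5 = 14·23·9 = 2898.
Length 3: M1..M3: k=1: 0+952+21·4·14=2128; k=2: 1428+0+21·17·14=6426 → min 2128 | M2..M4: k=2: 0+5474+4·17·23=7038; k=3: 952+0+4·14·23=2240 → min 2240 | M3..M5: k=3: 0+2898+17·14·9=5040; k=4: 5474+0+17·23·9=8993 → min 5040.
Length 4: M1..M4: k=1: 0+2240+21·4·23=4172; k=2: 1428+5474+21·17·23=15113; k=3: 2128+0+21·14·23=8890 → min 4172 | M2..M5: k=2: 0+5040+4·17·9=5652; k=3: 952+2898+4·14·9=4354; k=4: 2240+0+4·23·9=3068 → min 3068.
Top-level splits: k=1: (M1..M1)·(M2..M5) → 0+3068+21·4·9 = 3824; k=2: (M1..M2)·(M3..M5) → 1428+5040+21·17·9 = 9681; k=3: (M1..M3)·(M4..M5) → 2128+2898+21·14·9 = 7672; k=4: (M1..M4)·(M5..M5) → 4172+0+21·23·9 = 8519.
Best split is after M1, i.e. k = 1.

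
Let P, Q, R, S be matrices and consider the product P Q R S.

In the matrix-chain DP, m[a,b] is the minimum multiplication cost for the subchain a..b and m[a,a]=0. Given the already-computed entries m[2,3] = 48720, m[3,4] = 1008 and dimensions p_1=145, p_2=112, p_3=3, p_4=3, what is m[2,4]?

m[2,4] = min over k∈[2,3] of m[2,k]+m[k+1,4]+p_{1}·p_k·p_{4}.
k=2: 0 + 1008 + 145·112·3 = 49728; k=3: 48720 + 0 + 145·3·3 = 50025.
Minimum: 49728 at k=2.

49728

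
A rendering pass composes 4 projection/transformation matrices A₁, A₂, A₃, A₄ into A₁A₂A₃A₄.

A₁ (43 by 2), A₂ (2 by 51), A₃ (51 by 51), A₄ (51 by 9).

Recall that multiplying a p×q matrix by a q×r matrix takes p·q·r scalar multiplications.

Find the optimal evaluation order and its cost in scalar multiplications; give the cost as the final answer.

6894

Adjacent pairs: A₁A₂ = 43·2·51 = 4386; A₂A₃ = 2·51·51 = 5202; A₃A₄ = 51·51·9 = 23409.
Length 3: A₁..A₃: k=1: 0+5202+43·2·51=9588; k=2: 4386+0+43·51·51=116229 → min 9588 | A₂..A₄: k=2: 0+23409+2·51·9=24327; k=3: 5202+0+2·51·9=6120 → min 6120.
Length 4: A₁..A₄: k=1: 0+6120+43·2·9=6894; k=2: 4386+23409+43·51·9=47532; k=3: 9588+0+43·51·9=29325 → min 6894.
Optimal parenthesization: (A₁((A₂A₃)A₄)) with cost 6894.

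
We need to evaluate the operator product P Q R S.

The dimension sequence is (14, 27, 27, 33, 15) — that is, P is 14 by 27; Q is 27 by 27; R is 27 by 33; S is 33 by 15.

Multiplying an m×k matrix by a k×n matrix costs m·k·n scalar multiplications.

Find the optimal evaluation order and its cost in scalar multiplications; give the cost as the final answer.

29241

Adjacent pairs: PQ = 14·27·27 = 10206; QR = 27·27·33 = 24057; RS = 27·33·15 = 13365.
Length 3: P..R: k=1: 0+24057+14·27·33=36531; k=2: 10206+0+14·27·33=22680 → min 22680 | Q..S: k=2: 0+13365+27·27·15=24300; k=3: 24057+0+27·33·15=37422 → min 24300.
Length 4: P..S: k=1: 0+24300+14·27·15=29970; k=2: 10206+13365+14·27·15=29241; k=3: 22680+0+14·33·15=29610 → min 29241.
Optimal parenthesization: ((P Q) (R S)) with cost 29241.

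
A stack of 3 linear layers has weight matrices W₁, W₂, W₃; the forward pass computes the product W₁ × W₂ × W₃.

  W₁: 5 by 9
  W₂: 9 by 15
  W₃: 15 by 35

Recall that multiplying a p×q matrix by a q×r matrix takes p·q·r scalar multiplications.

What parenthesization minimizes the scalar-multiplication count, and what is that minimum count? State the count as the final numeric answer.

3300

(W₁ × (W₂ × W₃)): cost 6300.
((W₁ × W₂) × W₃): cost 3300.
Optimal: ((W₁ × W₂) × W₃) with cost 3300.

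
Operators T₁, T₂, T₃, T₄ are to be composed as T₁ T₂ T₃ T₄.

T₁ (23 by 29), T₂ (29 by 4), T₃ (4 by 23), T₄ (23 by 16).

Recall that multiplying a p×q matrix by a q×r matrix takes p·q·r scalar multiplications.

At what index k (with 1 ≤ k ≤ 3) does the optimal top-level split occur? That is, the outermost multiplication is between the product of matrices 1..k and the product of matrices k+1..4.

Adjacent pairs: T₁T₂ = 23·29·4 = 2668; T₂T₃ = 29·4·23 = 2668; T₃T₄ = 4·23·16 = 1472.
Length 3: T₁..T₃: k=1: 0+2668+23·29·23=18009; k=2: 2668+0+23·4·23=4784 → min 4784 | T₂..T₄: k=2: 0+1472+29·4·16=3328; k=3: 2668+0+29·23·16=13340 → min 3328.
Top-level splits: k=1: (T₁..T₁)·(T₂..T₄) → 0+3328+23·29·16 = 14000; k=2: (T₁..T₂)·(T₃..T₄) → 2668+1472+23·4·16 = 5612; k=3: (T₁..T₃)·(T₄..T₄) → 4784+0+23·23·16 = 13248.
Best split is after T₂, i.e. k = 2.

2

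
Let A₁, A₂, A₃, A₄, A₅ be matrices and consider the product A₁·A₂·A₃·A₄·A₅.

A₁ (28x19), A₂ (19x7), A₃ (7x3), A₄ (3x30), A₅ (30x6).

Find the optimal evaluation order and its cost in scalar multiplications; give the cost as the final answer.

Adjacent pairs: A₁A₂ = 28·19·7 = 3724; A₂A₃ = 19·7·3 = 399; A₃A₄ = 7·3·30 = 630; A₄A₅ = 3·30·6 = 540.
Length 3: A₁..A₃: k=1: 0+399+28·19·3=1995; k=2: 3724+0+28·7·3=4312 → min 1995 | A₂..A₄: k=2: 0+630+19·7·30=4620; k=3: 399+0+19·3·30=2109 → min 2109 | A₃..A₅: k=3: 0+540+7·3·6=666; k=4: 630+0+7·30·6=1890 → min 666.
Length 4: A₁..A₄: k=1: 0+2109+28·19·30=18069; k=2: 3724+630+28·7·30=10234; k=3: 1995+0+28·3·30=4515 → min 4515 | A₂..A₅: k=2: 0+666+19·7·6=1464; k=3: 399+540+19·3·6=1281; k=4: 2109+0+19·30·6=5529 → min 1281.
Length 5: A₁..A₅: k=1: 0+1281+28·19·6=4473; k=2: 3724+666+28·7·6=5566; k=3: 1995+540+28·3·6=3039; k=4: 4515+0+28·30·6=9555 → min 3039.
Optimal parenthesization: ((A₁·(A₂·A₃))·(A₄·A₅)) with cost 3039.

3039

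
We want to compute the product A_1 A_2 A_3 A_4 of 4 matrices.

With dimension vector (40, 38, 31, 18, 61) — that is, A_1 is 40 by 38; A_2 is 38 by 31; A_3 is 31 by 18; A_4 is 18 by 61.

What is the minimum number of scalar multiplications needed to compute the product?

92484

Adjacent pairs: A_1A_2 = 40·38·31 = 47120; A_2A_3 = 38·31·18 = 21204; A_3A_4 = 31·18·61 = 34038.
Length 3: A_1..A_3: k=1: 0+21204+40·38·18=48564; k=2: 47120+0+40·31·18=69440 → min 48564 | A_2..A_4: k=2: 0+34038+38·31·61=105896; k=3: 21204+0+38·18·61=62928 → min 62928.
Length 4: A_1..A_4: k=1: 0+62928+40·38·61=155648; k=2: 47120+34038+40·31·61=156798; k=3: 48564+0+40·18·61=92484 → min 92484.
Optimal order: ((A_1 (A_2 A_3)) A_4) with cost 92484.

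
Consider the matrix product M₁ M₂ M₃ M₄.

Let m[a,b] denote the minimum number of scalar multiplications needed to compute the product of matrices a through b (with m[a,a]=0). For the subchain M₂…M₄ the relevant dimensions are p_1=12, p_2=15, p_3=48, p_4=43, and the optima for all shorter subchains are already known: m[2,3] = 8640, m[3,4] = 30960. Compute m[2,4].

33408

m[2,4] = min over k∈[2,3] of m[2,k]+m[k+1,4]+p_{1}·p_k·p_{4}.
k=2: 0 + 30960 + 12·15·43 = 38700; k=3: 8640 + 0 + 12·48·43 = 33408.
Minimum: 33408 at k=3.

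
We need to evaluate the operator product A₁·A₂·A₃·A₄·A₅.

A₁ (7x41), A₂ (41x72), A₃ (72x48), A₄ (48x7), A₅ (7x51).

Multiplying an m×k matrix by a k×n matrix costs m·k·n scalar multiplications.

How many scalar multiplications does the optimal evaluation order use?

49364

Adjacent pairs: A₁A₂ = 7·41·72 = 20664; A₂A₃ = 41·72·48 = 141696; A₃A₄ = 72·48·7 = 24192; A₄A₅ = 48·7·51 = 17136.
Length 3: A₁..A₃: k=1: 0+141696+7·41·48=155472; k=2: 20664+0+7·72·48=44856 → min 44856 | A₂..A₄: k=2: 0+24192+41·72·7=44856; k=3: 141696+0+41·48·7=155472 → min 44856 | A₃..A₅: k=3: 0+17136+72·48·51=193392; k=4: 24192+0+72·7·51=49896 → min 49896.
Length 4: A₁..A₄: k=1: 0+44856+7·41·7=46865; k=2: 20664+24192+7·72·7=48384; k=3: 44856+0+7·48·7=47208 → min 46865 | A₂..A₅: k=2: 0+49896+41·72·51=200448; k=3: 141696+17136+41·48·51=259200; k=4: 44856+0+41·7·51=59493 → min 59493.
Length 5: A₁..A₅: k=1: 0+59493+7·41·51=74130; k=2: 20664+49896+7·72·51=96264; k=3: 44856+17136+7·48·51=79128; k=4: 46865+0+7·7·51=49364 → min 49364.
Optimal order: ((A₁·(A₂·(A₃·A₄)))·A₅) with cost 49364.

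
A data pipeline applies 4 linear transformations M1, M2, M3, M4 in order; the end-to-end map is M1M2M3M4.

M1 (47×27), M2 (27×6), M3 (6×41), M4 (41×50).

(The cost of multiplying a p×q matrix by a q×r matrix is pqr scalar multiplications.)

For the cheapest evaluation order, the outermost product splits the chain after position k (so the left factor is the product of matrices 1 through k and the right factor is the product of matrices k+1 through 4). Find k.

Adjacent pairs: M1M2 = 47·27·6 = 7614; M2M3 = 27·6·41 = 6642; M3M4 = 6·41·50 = 12300.
Length 3: M1..M3: k=1: 0+6642+47·27·41=58671; k=2: 7614+0+47·6·41=19176 → min 19176 | M2..M4: k=2: 0+12300+27·6·50=20400; k=3: 6642+0+27·41·50=61992 → min 20400.
Top-level splits: k=1: (M1..M1)·(M2..M4) → 0+20400+47·27·50 = 83850; k=2: (M1..M2)·(M3..M4) → 7614+12300+47·6·50 = 34014; k=3: (M1..M3)·(M4..M4) → 19176+0+47·41·50 = 115526.
Best split is after M2, i.e. k = 2.

2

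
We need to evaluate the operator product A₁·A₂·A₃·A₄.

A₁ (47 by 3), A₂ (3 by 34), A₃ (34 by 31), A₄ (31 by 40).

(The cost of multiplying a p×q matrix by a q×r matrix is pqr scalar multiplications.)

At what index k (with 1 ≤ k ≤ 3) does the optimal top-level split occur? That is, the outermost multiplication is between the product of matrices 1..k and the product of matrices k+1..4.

1

Adjacent pairs: A₁A₂ = 47·3·34 = 4794; A₂A₃ = 3·34·31 = 3162; A₃A₄ = 34·31·40 = 42160.
Length 3: A₁..A₃: k=1: 0+3162+47·3·31=7533; k=2: 4794+0+47·34·31=54332 → min 7533 | A₂..A₄: k=2: 0+42160+3·34·40=46240; k=3: 3162+0+3·31·40=6882 → min 6882.
Top-level splits: k=1: (A₁..A₁)·(A₂..A₄) → 0+6882+47·3·40 = 12522; k=2: (A₁..A₂)·(A₃..A₄) → 4794+42160+47·34·40 = 110874; k=3: (A₁..A₃)·(A₄..A₄) → 7533+0+47·31·40 = 65813.
Best split is after A₁, i.e. k = 1.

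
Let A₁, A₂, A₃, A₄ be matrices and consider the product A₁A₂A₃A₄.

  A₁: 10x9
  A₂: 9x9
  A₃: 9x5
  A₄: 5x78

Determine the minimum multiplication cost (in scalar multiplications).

Adjacent pairs: A₁A₂ = 10·9·9 = 810; A₂A₃ = 9·9·5 = 405; A₃A₄ = 9·5·78 = 3510.
Length 3: A₁..A₃: k=1: 0+405+10·9·5=855; k=2: 810+0+10·9·5=1260 → min 855 | A₂..A₄: k=2: 0+3510+9·9·78=9828; k=3: 405+0+9·5·78=3915 → min 3915.
Length 4: A₁..A₄: k=1: 0+3915+10·9·78=10935; k=2: 810+3510+10·9·78=11340; k=3: 855+0+10·5·78=4755 → min 4755.
Optimal order: ((A₁(A₂A₃))A₄) with cost 4755.

4755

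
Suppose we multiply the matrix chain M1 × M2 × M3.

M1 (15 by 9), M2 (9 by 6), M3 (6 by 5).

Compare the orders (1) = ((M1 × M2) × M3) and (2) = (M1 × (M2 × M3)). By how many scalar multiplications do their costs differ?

315

Order (1) = ((M1 × M2) × M3): (M1 × M2): 15×9 by 9×6 → 15×6, cost 15·9·6 = 810; ((M1 × M2) × M3): 15×6 by 6×5 → 15×5, cost 15·6·5 = 450; cumulative 1260. Total 1260.
Order (2) = (M1 × (M2 × M3)): (M2 × M3): 9×6 by 6×5 → 9×5, cost 9·6·5 = 270; (M1 × (M2 × M3)): 15×9 by 9×5 → 15×5, cost 15·9·5 = 675; cumulative 945. Total 945.
Difference: |1260 − 945| = 315.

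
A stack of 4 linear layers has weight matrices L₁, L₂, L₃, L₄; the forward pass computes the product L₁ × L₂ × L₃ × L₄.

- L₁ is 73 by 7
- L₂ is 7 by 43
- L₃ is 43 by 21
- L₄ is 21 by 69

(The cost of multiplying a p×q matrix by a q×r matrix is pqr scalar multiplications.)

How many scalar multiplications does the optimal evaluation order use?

Adjacent pairs: L₁L₂ = 73·7·43 = 21973; L₂L₃ = 7·43·21 = 6321; L₃L₄ = 43·21·69 = 62307.
Length 3: L₁..L₃: k=1: 0+6321+73·7·21=17052; k=2: 21973+0+73·43·21=87892 → min 17052 | L₂..L₄: k=2: 0+62307+7·43·69=83076; k=3: 6321+0+7·21·69=16464 → min 16464.
Length 4: L₁..L₄: k=1: 0+16464+73·7·69=51723; k=2: 21973+62307+73·43·69=300871; k=3: 17052+0+73·21·69=122829 → min 51723.
Optimal order: (L₁ × ((L₂ × L₃) × L₄)) with cost 51723.

51723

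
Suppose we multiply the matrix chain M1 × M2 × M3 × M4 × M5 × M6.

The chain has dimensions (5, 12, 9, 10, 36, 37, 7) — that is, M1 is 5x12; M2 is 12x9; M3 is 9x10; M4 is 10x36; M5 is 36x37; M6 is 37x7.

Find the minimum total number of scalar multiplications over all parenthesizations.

Adjacent pairs: M1M2 = 5·12·9 = 540; M2M3 = 12·9·10 = 1080; M3M4 = 9·10·36 = 3240; M4M5 = 10·36·37 = 13320; M5M6 = 36·37·7 = 9324.
Length 3: M1..M3: k=1: 0+1080+5·12·10=1680; k=2: 540+0+5·9·10=990 → min 990 | M2..M4: k=2: 0+3240+12·9·36=7128; k=3: 1080+0+12·10·36=5400 → min 5400 | M3..M5: k=3: 0+13320+9·10·37=16650; k=4: 3240+0+9·36·37=15228 → min 15228 | M4..M6: k=4: 0+9324+10·36·7=11844; k=5: 13320+0+10·37·7=15910 → min 11844.
Length 4: M1..M4: k=1: 0+5400+5·12·36=7560; k=2: 540+3240+5·9·36=5400; k=3: 990+0+5·10·36=2790 → min 2790 | M2..M5: k=2: 0+15228+12·9·37=19224; k=3: 1080+13320+12·10·37=18840; k=4: 5400+0+12·36·37=21384 → min 18840 | M3..M6: k=3: 0+11844+9·10·7=12474; k=4: 3240+9324+9·36·7=14832; k=5: 15228+0+9·37·7=17559 → min 12474.
Length 5: M1..M5: k=1: 0+18840+5·12·37=21060; k=2: 540+15228+5·9·37=17433; k=3: 990+13320+5·10·37=16160; k=4: 2790+0+5·36·37=9450 → min 9450 | M2..M6: k=2: 0+12474+12·9·7=13230; k=3: 1080+11844+12·10·7=13764; k=4: 5400+9324+12·36·7=17748; k=5: 18840+0+12·37·7=21948 → min 13230.
Length 6: M1..M6: k=1: 0+13230+5·12·7=13650; k=2: 540+12474+5·9·7=13329; k=3: 990+11844+5·10·7=13184; k=4: 2790+9324+5·36·7=13374; k=5: 9450+0+5·37·7=10745 → min 10745.
Optimal order: (((((M1 × M2) × M3) × M4) × M5) × M6) with cost 10745.

10745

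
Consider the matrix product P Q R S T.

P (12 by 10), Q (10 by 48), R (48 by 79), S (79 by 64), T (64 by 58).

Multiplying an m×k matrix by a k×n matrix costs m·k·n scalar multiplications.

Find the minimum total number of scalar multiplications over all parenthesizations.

Adjacent pairs: PQ = 12·10·48 = 5760; QR = 10·48·79 = 37920; RS = 48·79·64 = 242688; ST = 79·64·58 = 293248.
Length 3: P..R: k=1: 0+37920+12·10·79=47400; k=2: 5760+0+12·48·79=51264 → min 47400 | Q..S: k=2: 0+242688+10·48·64=273408; k=3: 37920+0+10·79·64=88480 → min 88480 | R..T: k=3: 0+293248+48·79·58=513184; k=4: 242688+0+48·64·58=420864 → min 420864.
Length 4: P..S: k=1: 0+88480+12·10·64=96160; k=2: 5760+242688+12·48·64=285312; k=3: 47400+0+12·79·64=108072 → min 96160 | Q..T: k=2: 0+420864+10·48·58=448704; k=3: 37920+293248+10·79·58=376988; k=4: 88480+0+10·64·58=125600 → min 125600.
Length 5: P..T: k=1: 0+125600+12·10·58=132560; k=2: 5760+420864+12·48·58=460032; k=3: 47400+293248+12·79·58=395632; k=4: 96160+0+12·64·58=140704 → min 132560.
Optimal order: (P (((Q R) S) T)) with cost 132560.

132560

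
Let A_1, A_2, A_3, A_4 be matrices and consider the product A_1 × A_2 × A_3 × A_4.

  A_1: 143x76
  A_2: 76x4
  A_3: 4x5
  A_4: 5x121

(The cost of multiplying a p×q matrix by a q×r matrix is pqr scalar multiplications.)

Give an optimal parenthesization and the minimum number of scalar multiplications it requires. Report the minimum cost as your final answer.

115104

Adjacent pairs: A_1A_2 = 143·76·4 = 43472; A_2A_3 = 76·4·5 = 1520; A_3A_4 = 4·5·121 = 2420.
Length 3: A_1..A_3: k=1: 0+1520+143·76·5=55860; k=2: 43472+0+143·4·5=46332 → min 46332 | A_2..A_4: k=2: 0+2420+76·4·121=39204; k=3: 1520+0+76·5·121=47500 → min 39204.
Length 4: A_1..A_4: k=1: 0+39204+143·76·121=1354232; k=2: 43472+2420+143·4·121=115104; k=3: 46332+0+143·5·121=132847 → min 115104.
Optimal parenthesization: ((A_1 × A_2) × (A_3 × A_4)) with cost 115104.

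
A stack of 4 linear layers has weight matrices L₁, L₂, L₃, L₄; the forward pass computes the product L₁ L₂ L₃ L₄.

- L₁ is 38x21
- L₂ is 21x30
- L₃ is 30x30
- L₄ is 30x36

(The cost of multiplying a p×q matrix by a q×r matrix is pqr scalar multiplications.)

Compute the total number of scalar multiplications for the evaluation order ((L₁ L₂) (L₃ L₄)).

(L₁ L₂): 38×21 by 21×30 → 38×30, cost 38·21·30 = 23940
(L₃ L₄): 30×30 by 30×36 → 30×36, cost 30·30·36 = 32400
((L₁ L₂) (L₃ L₄)): 38×30 by 30×36 → 38×36, cost 38·30·36 = 41040; cumulative 97380
Total: 97380 scalar multiplications.

97380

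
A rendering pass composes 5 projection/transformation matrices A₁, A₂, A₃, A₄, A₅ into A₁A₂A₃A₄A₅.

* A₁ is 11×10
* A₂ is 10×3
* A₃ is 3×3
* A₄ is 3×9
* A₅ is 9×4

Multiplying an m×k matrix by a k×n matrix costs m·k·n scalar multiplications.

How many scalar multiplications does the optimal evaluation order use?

Adjacent pairs: A₁A₂ = 11·10·3 = 330; A₂A₃ = 10·3·3 = 90; A₃A₄ = 3·3·9 = 81; A₄A₅ = 3·9·4 = 108.
Length 3: A₁..A₃: k=1: 0+90+11·10·3=420; k=2: 330+0+11·3·3=429 → min 420 | A₂..A₄: k=2: 0+81+10·3·9=351; k=3: 90+0+10·3·9=360 → min 351 | A₃..A₅: k=3: 0+108+3·3·4=144; k=4: 81+0+3·9·4=189 → min 144.
Length 4: A₁..A₄: k=1: 0+351+11·10·9=1341; k=2: 330+81+11·3·9=708; k=3: 420+0+11·3·9=717 → min 708 | A₂..A₅: k=2: 0+144+10·3·4=264; k=3: 90+108+10·3·4=318; k=4: 351+0+10·9·4=711 → min 264.
Length 5: A₁..A₅: k=1: 0+264+11·10·4=704; k=2: 330+144+11·3·4=606; k=3: 420+108+11·3·4=660; k=4: 708+0+11·9·4=1104 → min 606.
Optimal order: ((A₁A₂)(A₃(A₄A₅))) with cost 606.

606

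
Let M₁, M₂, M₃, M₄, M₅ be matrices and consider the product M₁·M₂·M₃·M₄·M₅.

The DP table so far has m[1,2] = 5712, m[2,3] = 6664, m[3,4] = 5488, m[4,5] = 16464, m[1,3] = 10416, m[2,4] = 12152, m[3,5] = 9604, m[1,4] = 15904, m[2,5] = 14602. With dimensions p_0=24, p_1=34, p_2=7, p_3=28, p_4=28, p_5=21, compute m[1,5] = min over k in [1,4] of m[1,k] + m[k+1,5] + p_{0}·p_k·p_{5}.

18844

m[1,5] = min over k∈[1,4] of m[1,k]+m[k+1,5]+p_{0}·p_k·p_{5}.
k=1: 0 + 14602 + 24·34·21 = 31738; k=2: 5712 + 9604 + 24·7·21 = 18844; k=3: 10416 + 16464 + 24·28·21 = 40992; k=4: 15904 + 0 + 24·28·21 = 30016.
Minimum: 18844 at k=2.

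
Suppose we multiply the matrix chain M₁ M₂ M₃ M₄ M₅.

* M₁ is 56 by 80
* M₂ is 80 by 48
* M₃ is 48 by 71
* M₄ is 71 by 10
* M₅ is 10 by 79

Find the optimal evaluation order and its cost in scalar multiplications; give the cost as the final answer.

161520

Adjacent pairs: M₁M₂ = 56·80·48 = 215040; M₂M₃ = 80·48·71 = 272640; M₃M₄ = 48·71·10 = 34080; M₄M₅ = 71·10·79 = 56090.
Length 3: M₁..M₃: k=1: 0+272640+56·80·71=590720; k=2: 215040+0+56·48·71=405888 → min 405888 | M₂..M₄: k=2: 0+34080+80·48·10=72480; k=3: 272640+0+80·71·10=329440 → min 72480 | M₃..M₅: k=3: 0+56090+48·71·79=325322; k=4: 34080+0+48·10·79=72000 → min 72000.
Length 4: M₁..M₄: k=1: 0+72480+56·80·10=117280; k=2: 215040+34080+56·48·10=276000; k=3: 405888+0+56·71·10=445648 → min 117280 | M₂..M₅: k=2: 0+72000+80·48·79=375360; k=3: 272640+56090+80·71·79=777450; k=4: 72480+0+80·10·79=135680 → min 135680.
Length 5: M₁..M₅: k=1: 0+135680+56·80·79=489600; k=2: 215040+72000+56·48·79=499392; k=3: 405888+56090+56·71·79=776082; k=4: 117280+0+56·10·79=161520 → min 161520.
Optimal parenthesization: ((M₁ (M₂ (M₃ M₄))) M₅) with cost 161520.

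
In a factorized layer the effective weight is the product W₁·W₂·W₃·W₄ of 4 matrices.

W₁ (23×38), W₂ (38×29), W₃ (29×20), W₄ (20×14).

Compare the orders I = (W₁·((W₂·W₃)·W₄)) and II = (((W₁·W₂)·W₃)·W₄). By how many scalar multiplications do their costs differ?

210

Order I = (W₁·((W₂·W₃)·W₄)): (W₂·W₃): 38×29 by 29×20 → 38×20, cost 38·29·20 = 22040; ((W₂·W₃)·W₄): 38×20 by 20×14 → 38×14, cost 38·20·14 = 10640; cumulative 32680; (W₁·((W₂·W₃)·W₄)): 23×38 by 38×14 → 23×14, cost 23·38·14 = 12236; cumulative 44916. Total 44916.
Order II = (((W₁·W₂)·W₃)·W₄): (W₁·W₂): 23×38 by 38×29 → 23×29, cost 23·38·29 = 25346; ((W₁·W₂)·W₃): 23×29 by 29×20 → 23×20, cost 23·29·20 = 13340; cumulative 38686; (((W₁·W₂)·W₃)·W₄): 23×20 by 20×14 → 23×14, cost 23·20·14 = 6440; cumulative 45126. Total 45126.
Difference: |44916 − 45126| = 210.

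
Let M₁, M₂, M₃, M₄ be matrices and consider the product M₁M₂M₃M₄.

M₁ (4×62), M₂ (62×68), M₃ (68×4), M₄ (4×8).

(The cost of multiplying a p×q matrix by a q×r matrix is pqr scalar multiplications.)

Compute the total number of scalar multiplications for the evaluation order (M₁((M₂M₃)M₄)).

(M₂M₃): 62×68 by 68×4 → 62×4, cost 62·68·4 = 16864
((M₂M₃)M₄): 62×4 by 4×8 → 62×8, cost 62·4·8 = 1984; cumulative 18848
(M₁((M₂M₃)M₄)): 4×62 by 62×8 → 4×8, cost 4·62·8 = 1984; cumulative 20832
Total: 20832 scalar multiplications.

20832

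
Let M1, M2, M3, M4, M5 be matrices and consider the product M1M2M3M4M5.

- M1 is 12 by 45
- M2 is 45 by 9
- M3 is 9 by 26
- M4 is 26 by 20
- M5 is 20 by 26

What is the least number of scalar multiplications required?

Adjacent pairs: M1M2 = 12·45·9 = 4860; M2M3 = 45·9·26 = 10530; M3M4 = 9·26·20 = 4680; M4M5 = 26·20·26 = 13520.
Length 3: M1..M3: k=1: 0+10530+12·45·26=24570; k=2: 4860+0+12·9·26=7668 → min 7668 | M2..M4: k=2: 0+4680+45·9·20=12780; k=3: 10530+0+45·26·20=33930 → min 12780 | M3..M5: k=3: 0+13520+9·26·26=19604; k=4: 4680+0+9·20·26=9360 → min 9360.
Length 4: M1..M4: k=1: 0+12780+12·45·20=23580; k=2: 4860+4680+12·9·20=11700; k=3: 7668+0+12·26·20=13908 → min 11700 | M2..M5: k=2: 0+9360+45·9·26=19890; k=3: 10530+13520+45·26·26=54470; k=4: 12780+0+45·20·26=36180 → min 19890.
Length 5: M1..M5: k=1: 0+19890+12·45·26=33930; k=2: 4860+9360+12·9·26=17028; k=3: 7668+13520+12·26·26=29300; k=4: 11700+0+12·20·26=17940 → min 17028.
Optimal order: ((M1M2)((M3M4)M5)) with cost 17028.

17028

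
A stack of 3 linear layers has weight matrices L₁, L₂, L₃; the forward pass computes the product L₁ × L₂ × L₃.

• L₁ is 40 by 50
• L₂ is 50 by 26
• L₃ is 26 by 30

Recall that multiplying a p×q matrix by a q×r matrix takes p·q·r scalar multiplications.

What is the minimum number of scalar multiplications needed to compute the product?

83200

Order (L₁ × (L₂ × L₃)): (L₂ × L₃): 50×26 by 26×30 → 50×30, cost 50·26·30 = 39000; (L₁ × (L₂ × L₃)): 40×50 by 50×30 → 40×30, cost 40·50·30 = 60000; cumulative 99000. Total 99000.
Order ((L₁ × L₂) × L₃): (L₁ × L₂): 40×50 by 50×26 → 40×26, cost 40·50·26 = 52000; ((L₁ × L₂) × L₃): 40×26 by 26×30 → 40×30, cost 40·26·30 = 31200; cumulative 83200. Total 83200.
Minimum: 83200.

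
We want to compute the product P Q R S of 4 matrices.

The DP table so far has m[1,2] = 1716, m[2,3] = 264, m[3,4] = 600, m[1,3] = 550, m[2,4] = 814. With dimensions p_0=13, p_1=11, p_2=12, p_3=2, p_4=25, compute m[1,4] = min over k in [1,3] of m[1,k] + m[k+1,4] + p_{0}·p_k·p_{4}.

1200

m[1,4] = min over k∈[1,3] of m[1,k]+m[k+1,4]+p_{0}·p_k·p_{4}.
k=1: 0 + 814 + 13·11·25 = 4389; k=2: 1716 + 600 + 13·12·25 = 6216; k=3: 550 + 0 + 13·2·25 = 1200.
Minimum: 1200 at k=3.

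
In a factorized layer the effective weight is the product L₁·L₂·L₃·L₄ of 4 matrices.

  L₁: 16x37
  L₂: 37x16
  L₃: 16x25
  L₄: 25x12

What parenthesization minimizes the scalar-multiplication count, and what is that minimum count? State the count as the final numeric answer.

Adjacent pairs: L₁L₂ = 16·37·16 = 9472; L₂L₃ = 37·16·25 = 14800; L₃L₄ = 16·25·12 = 4800.
Length 3: L₁..L₃: k=1: 0+14800+16·37·25=29600; k=2: 9472+0+16·16·25=15872 → min 15872 | L₂..L₄: k=2: 0+4800+37·16·12=11904; k=3: 14800+0+37·25·12=25900 → min 11904.
Length 4: L₁..L₄: k=1: 0+11904+16·37·12=19008; k=2: 9472+4800+16·16·12=17344; k=3: 15872+0+16·25·12=20672 → min 17344.
Optimal parenthesization: ((L₁·L₂)·(L₃·L₄)) with cost 17344.

17344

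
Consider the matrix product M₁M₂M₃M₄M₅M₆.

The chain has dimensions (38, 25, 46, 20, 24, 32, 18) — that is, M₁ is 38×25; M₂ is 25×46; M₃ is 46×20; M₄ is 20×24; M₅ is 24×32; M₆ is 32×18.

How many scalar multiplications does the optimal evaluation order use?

Adjacent pairs: M₁M₂ = 38·25·46 = 43700; M₂M₃ = 25·46·20 = 23000; M₃M₄ = 46·20·24 = 22080; M₄M₅ = 20·24·32 = 15360; M₅M₆ = 24·32·18 = 13824.
Length 3: M₁..M₃: k=1: 0+23000+38·25·20=42000; k=2: 43700+0+38·46·20=78660 → min 42000 | M₂..M₄: k=2: 0+22080+25·46·24=49680; k=3: 23000+0+25·20·24=35000 → min 35000 | M₃..M₅: k=3: 0+15360+46·20·32=44800; k=4: 22080+0+46·24·32=57408 → min 44800 | M₄..M₆: k=4: 0+13824+20·24·18=22464; k=5: 15360+0+20·32·18=26880 → min 22464.
Length 4: M₁..M₄: k=1: 0+35000+38·25·24=57800; k=2: 43700+22080+38·46·24=107732; k=3: 42000+0+38·20·24=60240 → min 57800 | M₂..M₅: k=2: 0+44800+25·46·32=81600; k=3: 23000+15360+25·20·32=54360; k=4: 35000+0+25·24·32=54200 → min 54200 | M₃..M₆: k=3: 0+22464+46·20·18=39024; k=4: 22080+13824+46·24·18=55776; k=5: 44800+0+46·32·18=71296 → min 39024.
Length 5: M₁..M₅: k=1: 0+54200+38·25·32=84600; k=2: 43700+44800+38·46·32=144436; k=3: 42000+15360+38·20·32=81680; k=4: 57800+0+38·24·32=86984 → min 81680 | M₂..M₆: k=2: 0+39024+25·46·18=59724; k=3: 23000+22464+25·20·18=54464; k=4: 35000+13824+25·24·18=59624; k=5: 54200+0+25·32·18=68600 → min 54464.
Length 6: M₁..M₆: k=1: 0+54464+38·25·18=71564; k=2: 43700+39024+38·46·18=114188; k=3: 42000+22464+38·20·18=78144; k=4: 57800+13824+38·24·18=88040; k=5: 81680+0+38·32·18=103568 → min 71564.
Optimal order: (M₁((M₂M₃)(M₄(M₅M₆)))) with cost 71564.

71564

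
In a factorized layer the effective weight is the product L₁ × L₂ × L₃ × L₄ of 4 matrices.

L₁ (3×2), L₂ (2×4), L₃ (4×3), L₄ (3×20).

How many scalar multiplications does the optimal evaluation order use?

Adjacent pairs: L₁L₂ = 3·2·4 = 24; L₂L₃ = 2·4·3 = 24; L₃L₄ = 4·3·20 = 240.
Length 3: L₁..L₃: k=1: 0+24+3·2·3=42; k=2: 24+0+3·4·3=60 → min 42 | L₂..L₄: k=2: 0+240+2·4·20=400; k=3: 24+0+2·3·20=144 → min 144.
Length 4: L₁..L₄: k=1: 0+144+3·2·20=264; k=2: 24+240+3·4·20=504; k=3: 42+0+3·3·20=222 → min 222.
Optimal order: ((L₁ × (L₂ × L₃)) × L₄) with cost 222.

222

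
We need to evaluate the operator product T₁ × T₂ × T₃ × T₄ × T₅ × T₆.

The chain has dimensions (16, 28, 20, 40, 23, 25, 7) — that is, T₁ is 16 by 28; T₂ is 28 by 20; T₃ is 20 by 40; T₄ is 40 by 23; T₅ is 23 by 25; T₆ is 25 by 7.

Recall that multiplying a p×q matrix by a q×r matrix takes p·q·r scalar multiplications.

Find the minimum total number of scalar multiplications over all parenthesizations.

Adjacent pairs: T₁T₂ = 16·28·20 = 8960; T₂T₃ = 28·20·40 = 22400; T₃T₄ = 20·40·23 = 18400; T₄T₅ = 40·23·25 = 23000; T₅T₆ = 23·25·7 = 4025.
Length 3: T₁..T₃: k=1: 0+22400+16·28·40=40320; k=2: 8960+0+16·20·40=21760 → min 21760 | T₂..T₄: k=2: 0+18400+28·20·23=31280; k=3: 22400+0+28·40·23=48160 → min 31280 | T₃..T₅: k=3: 0+23000+20·40·25=43000; k=4: 18400+0+20·23·25=29900 → min 29900 | T₄..T₆: k=4: 0+4025+40·23·7=10465; k=5: 23000+0+40·25·7=30000 → min 10465.
Length 4: T₁..T₄: k=1: 0+31280+16·28·23=41584; k=2: 8960+18400+16·20·23=34720; k=3: 21760+0+16·40·23=36480 → min 34720 | T₂..T₅: k=2: 0+29900+28·20·25=43900; k=3: 22400+23000+28·40·25=73400; k=4: 31280+0+28·23·25=47380 → min 43900 | T₃..T₆: k=3: 0+10465+20·40·7=16065; k=4: 18400+4025+20·23·7=25645; k=5: 29900+0+20·25·7=33400 → min 16065.
Length 5: T₁..T₅: k=1: 0+43900+16·28·25=55100; k=2: 8960+29900+16·20·25=46860; k=3: 21760+23000+16·40·25=60760; k=4: 34720+0+16·23·25=43920 → min 43920 | T₂..T₆: k=2: 0+16065+28·20·7=19985; k=3: 22400+10465+28·40·7=40705; k=4: 31280+4025+28·23·7=39813; k=5: 43900+0+28·25·7=48800 → min 19985.
Length 6: T₁..T₆: k=1: 0+19985+16·28·7=23121; k=2: 8960+16065+16·20·7=27265; k=3: 21760+10465+16·40·7=36705; k=4: 34720+4025+16·23·7=41321; k=5: 43920+0+16·25·7=46720 → min 23121.
Optimal order: (T₁ × (T₂ × (T₃ × (T₄ × (T₅ × T₆))))) with cost 23121.

23121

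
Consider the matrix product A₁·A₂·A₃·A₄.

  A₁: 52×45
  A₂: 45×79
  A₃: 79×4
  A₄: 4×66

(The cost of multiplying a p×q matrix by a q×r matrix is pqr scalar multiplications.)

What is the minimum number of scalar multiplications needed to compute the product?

Adjacent pairs: A₁A₂ = 52·45·79 = 184860; A₂A₃ = 45·79·4 = 14220; A₃A₄ = 79·4·66 = 20856.
Length 3: A₁..A₃: k=1: 0+14220+52·45·4=23580; k=2: 184860+0+52·79·4=201292 → min 23580 | A₂..A₄: k=2: 0+20856+45·79·66=255486; k=3: 14220+0+45·4·66=26100 → min 26100.
Length 4: A₁..A₄: k=1: 0+26100+52·45·66=180540; k=2: 184860+20856+52·79·66=476844; k=3: 23580+0+52·4·66=37308 → min 37308.
Optimal order: ((A₁·(A₂·A₃))·A₄) with cost 37308.

37308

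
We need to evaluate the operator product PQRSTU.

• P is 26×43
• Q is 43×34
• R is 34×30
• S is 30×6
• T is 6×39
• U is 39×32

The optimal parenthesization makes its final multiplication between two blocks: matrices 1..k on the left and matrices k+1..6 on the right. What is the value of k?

Adjacent pairs: PQ = 26·43·34 = 38012; QR = 43·34·30 = 43860; RS = 34·30·6 = 6120; ST = 30·6·39 = 7020; TU = 6·39·32 = 7488.
Length 3: P..R: k=1: 0+43860+26·43·30=77400; k=2: 38012+0+26·34·30=64532 → min 64532 | Q..S: k=2: 0+6120+43·34·6=14892; k=3: 43860+0+43·30·6=51600 → min 14892 | R..T: k=3: 0+7020+34·30·39=46800; k=4: 6120+0+34·6·39=14076 → min 14076 | S..U: k=4: 0+7488+30·6·32=13248; k=5: 7020+0+30·39·32=44460 → min 13248.
Length 4: P..S: k=1: 0+14892+26·43·6=21600; k=2: 38012+6120+26·34·6=49436; k=3: 64532+0+26·30·6=69212 → min 21600 | Q..T: k=2: 0+14076+43·34·39=71094; k=3: 43860+7020+43·30·39=101190; k=4: 14892+0+43·6·39=24954 → min 24954 | R..U: k=3: 0+13248+34·30·32=45888; k=4: 6120+7488+34·6·32=20136; k=5: 14076+0+34·39·32=56508 → min 20136.
Length 5: P..T: k=1: 0+24954+26·43·39=68556; k=2: 38012+14076+26·34·39=86564; k=3: 64532+7020+26·30·39=101972; k=4: 21600+0+26·6·39=27684 → min 27684 | Q..U: k=2: 0+20136+43·34·32=66920; k=3: 43860+13248+43·30·32=98388; k=4: 14892+7488+43·6·32=30636; k=5: 24954+0+43·39·32=78618 → min 30636.
Top-level splits: k=1: (P..P)·(Q..U) → 0+30636+26·43·32 = 66412; k=2: (P..Q)·(R..U) → 38012+20136+26·34·32 = 86436; k=3: (P..R)·(S..U) → 64532+13248+26·30·32 = 102740; k=4: (P..S)·(T..U) → 21600+7488+26·6·32 = 34080; k=5: (P..T)·(U..U) → 27684+0+26·39·32 = 60132.
Best split is after S, i.e. k = 4.

4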